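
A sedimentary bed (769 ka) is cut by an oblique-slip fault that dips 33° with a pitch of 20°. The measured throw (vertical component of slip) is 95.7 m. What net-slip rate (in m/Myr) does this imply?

668 m/Myr

dip-slip = throw / sin(dip) = 95.7 / sin(33°) = 175.7 m
net slip = dip-slip / sin(rake) = 175.7 / sin(20°) = 513.7 m
rate = 513.7 m / 769 ka = 0.000668 m/yr = 668 m/Myr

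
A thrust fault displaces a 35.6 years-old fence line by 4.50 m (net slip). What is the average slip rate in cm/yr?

rate = 4.50 m / 35.6 years = 0.126 m/yr = 12.6 cm/yr

12.6 cm/yr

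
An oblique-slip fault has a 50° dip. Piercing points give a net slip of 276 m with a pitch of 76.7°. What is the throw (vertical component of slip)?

dip-slip = net slip × sin(rake) = 276 m × sin(76.7°) = 268.6 m
throw = dip-slip × sin(dip) = 268.6 × sin(50°) = 206 m

206 m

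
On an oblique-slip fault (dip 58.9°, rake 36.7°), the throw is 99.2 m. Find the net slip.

194 m

dip-slip = throw / sin(dip) = 99.2 / sin(58.9°) = 115.9 m
net slip = dip-slip / sin(rake) = 115.9 / sin(36.7°) = 194 m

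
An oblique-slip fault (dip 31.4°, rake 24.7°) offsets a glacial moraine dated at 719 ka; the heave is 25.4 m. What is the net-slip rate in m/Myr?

dip-slip = heave / cos(dip) = 25.4 / cos(31.4°) = 29.76 m
net slip = dip-slip / sin(rake) = 29.76 / sin(24.7°) = 71.21 m
rate = 71.21 m / 719 ka = 0.0000990 m/yr = 99 m/Myr

99 m/Myr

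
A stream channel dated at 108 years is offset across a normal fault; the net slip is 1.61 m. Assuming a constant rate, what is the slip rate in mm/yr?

14.9 mm/yr

rate = 1.61 m / 108 years = 0.0149 m/yr = 14.9 mm/yr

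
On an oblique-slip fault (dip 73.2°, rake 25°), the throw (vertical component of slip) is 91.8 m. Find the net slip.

dip-slip = throw / sin(dip) = 91.8 / sin(73.2°) = 95.89 m
net slip = dip-slip / sin(rake) = 95.89 / sin(25°) = 227 m

227 m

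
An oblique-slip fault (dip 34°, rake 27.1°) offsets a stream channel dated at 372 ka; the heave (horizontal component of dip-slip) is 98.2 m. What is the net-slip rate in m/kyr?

dip-slip = heave / cos(dip) = 98.2 / cos(34°) = 118.5 m
net slip = dip-slip / sin(rake) = 118.5 / sin(27.1°) = 260 m
rate = 260 m / 372 ka = 0.000699 m/yr = 0.699 m/kyr

0.699 m/kyr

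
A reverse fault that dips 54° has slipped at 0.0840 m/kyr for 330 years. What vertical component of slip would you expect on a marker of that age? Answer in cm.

2.24 cm

dip-slip = rate × time = 0.0840 m/kyr × 330 years = 0.02772 m
throw = dip-slip × sin(dip) = 0.02772 × sin(54°) = 0.0224 m = 2.24 cm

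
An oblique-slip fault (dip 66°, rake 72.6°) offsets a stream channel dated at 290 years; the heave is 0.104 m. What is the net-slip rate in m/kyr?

0.924 m/kyr

dip-slip = heave / cos(dip) = 0.104 / cos(66°) = 0.2557 m
net slip = dip-slip / sin(rake) = 0.2557 / sin(72.6°) = 0.2680 m
rate = 0.2680 m / 290 years = 0.000924 m/yr = 0.924 m/kyr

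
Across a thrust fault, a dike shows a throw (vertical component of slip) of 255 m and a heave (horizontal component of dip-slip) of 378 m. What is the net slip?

456 m

net slip = √(throw² + heave²) = √(255² + 378²) = 456 m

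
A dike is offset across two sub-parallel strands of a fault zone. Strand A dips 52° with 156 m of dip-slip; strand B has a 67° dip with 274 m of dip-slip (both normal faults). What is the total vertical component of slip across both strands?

375 m

throw_A = 156 × sin(52°) = 122.9 m
throw_B = 274 × sin(67°) = 252.2 m
total = 122.9 + 252.2 = 375 m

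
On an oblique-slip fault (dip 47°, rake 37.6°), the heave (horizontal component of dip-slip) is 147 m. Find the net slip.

dip-slip = heave / cos(dip) = 147 / cos(47°) = 215.5 m
net slip = dip-slip / sin(rake) = 215.5 / sin(37.6°) = 353 m

353 m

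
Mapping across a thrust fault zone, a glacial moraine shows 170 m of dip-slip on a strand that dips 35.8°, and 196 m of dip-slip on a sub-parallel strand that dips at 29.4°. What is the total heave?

309 m

heave_A = 170 × cos(35.8°) = 137.9 m
heave_B = 196 × cos(29.4°) = 170.8 m
total = 137.9 + 170.8 = 309 m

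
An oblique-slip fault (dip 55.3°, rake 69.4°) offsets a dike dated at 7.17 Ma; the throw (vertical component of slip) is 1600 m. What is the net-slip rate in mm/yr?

0.290 mm/yr

dip-slip = throw / sin(dip) = 1600 / sin(55.3°) = 1946 m
net slip = dip-slip / sin(rake) = 1946 / sin(69.4°) = 2079 m
rate = 2079 m / 7.17 Ma = 0.000290 m/yr = 0.290 mm/yr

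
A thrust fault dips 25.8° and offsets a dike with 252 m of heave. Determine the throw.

122 m

throw = heave × tan(dip) = 252 × tan(25.8°) = 122 m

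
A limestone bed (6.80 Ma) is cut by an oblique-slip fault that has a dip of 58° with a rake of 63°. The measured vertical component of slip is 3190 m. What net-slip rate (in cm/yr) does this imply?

dip-slip = throw / sin(dip) = 3190 / sin(58°) = 3762 m
net slip = dip-slip / sin(rake) = 3762 / sin(63°) = 4222 m
rate = 4222 m / 6.80 Ma = 0.000621 m/yr = 0.0621 cm/yr

0.0621 cm/yr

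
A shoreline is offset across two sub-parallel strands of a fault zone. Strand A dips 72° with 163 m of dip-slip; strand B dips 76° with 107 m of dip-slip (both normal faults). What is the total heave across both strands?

76.3 m

heave_A = 163 × cos(72°) = 50.37 m
heave_B = 107 × cos(76°) = 25.89 m
total = 50.37 + 25.89 = 76.3 m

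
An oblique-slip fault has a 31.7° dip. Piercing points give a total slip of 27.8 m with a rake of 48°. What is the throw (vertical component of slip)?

dip-slip = net slip × sin(rake) = 27.8 m × sin(48°) = 20.66 m
throw = dip-slip × sin(dip) = 20.66 × sin(31.7°) = 10.9 m

10.9 m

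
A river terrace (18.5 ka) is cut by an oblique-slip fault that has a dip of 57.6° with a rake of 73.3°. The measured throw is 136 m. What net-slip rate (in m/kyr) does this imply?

dip-slip = throw / sin(dip) = 136 / sin(57.6°) = 161.1 m
net slip = dip-slip / sin(rake) = 161.1 / sin(73.3°) = 168.2 m
rate = 168.2 m / 18.5 ka = 0.00909 m/yr = 9.09 m/kyr

9.09 m/kyr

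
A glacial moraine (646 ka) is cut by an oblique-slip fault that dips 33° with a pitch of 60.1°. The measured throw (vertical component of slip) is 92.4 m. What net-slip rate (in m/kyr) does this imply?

0.303 m/kyr

dip-slip = throw / sin(dip) = 92.4 / sin(33°) = 169.7 m
net slip = dip-slip / sin(rake) = 169.7 / sin(60.1°) = 195.7 m
rate = 195.7 m / 646 ka = 0.000303 m/yr = 0.303 m/kyr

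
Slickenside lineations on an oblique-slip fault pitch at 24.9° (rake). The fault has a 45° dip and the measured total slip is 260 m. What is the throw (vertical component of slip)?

dip-slip = net slip × sin(rake) = 260 m × sin(24.9°) = 109.5 m
throw = dip-slip × sin(dip) = 109.5 × sin(45°) = 77.4 m

77.4 m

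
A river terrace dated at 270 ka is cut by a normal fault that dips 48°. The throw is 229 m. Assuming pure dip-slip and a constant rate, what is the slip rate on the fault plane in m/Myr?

1140 m/Myr

dip-slip = throw / sin(dip) = 229 m / sin(48°) = 308.1 m
rate = 308.1 m / 270 ka = 0.00114 m/yr = 1140 m/Myr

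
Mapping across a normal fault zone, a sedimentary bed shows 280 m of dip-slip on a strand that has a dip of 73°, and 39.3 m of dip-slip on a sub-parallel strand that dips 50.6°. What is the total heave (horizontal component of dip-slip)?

107 m

heave_A = 280 × cos(73°) = 81.86 m
heave_B = 39.3 × cos(50.6°) = 24.94 m
total = 81.86 + 24.94 = 107 m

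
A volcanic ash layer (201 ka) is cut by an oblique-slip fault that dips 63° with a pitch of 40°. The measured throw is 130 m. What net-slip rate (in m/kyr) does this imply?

dip-slip = throw / sin(dip) = 130 / sin(63°) = 145.9 m
net slip = dip-slip / sin(rake) = 145.9 / sin(40°) = 227 m
rate = 227 m / 201 ka = 0.00113 m/yr = 1.13 m/kyr

1.13 m/kyr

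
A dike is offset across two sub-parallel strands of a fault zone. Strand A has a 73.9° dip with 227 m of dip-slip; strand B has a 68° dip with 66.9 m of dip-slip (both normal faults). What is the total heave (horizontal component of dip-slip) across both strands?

heave_A = 227 × cos(73.9°) = 62.95 m
heave_B = 66.9 × cos(68°) = 25.06 m
total = 62.95 + 25.06 = 88 m

88 m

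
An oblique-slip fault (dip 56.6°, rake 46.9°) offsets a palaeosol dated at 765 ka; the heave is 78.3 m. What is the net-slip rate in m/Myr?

dip-slip = heave / cos(dip) = 78.3 / cos(56.6°) = 142.2 m
net slip = dip-slip / sin(rake) = 142.2 / sin(46.9°) = 194.8 m
rate = 194.8 m / 765 ka = 0.000255 m/yr = 255 m/Myr

255 m/Myr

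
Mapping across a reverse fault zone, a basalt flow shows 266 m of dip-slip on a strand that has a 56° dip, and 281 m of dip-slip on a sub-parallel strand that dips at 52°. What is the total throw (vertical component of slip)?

442 m

throw_A = 266 × sin(56°) = 220.5 m
throw_B = 281 × sin(52°) = 221.4 m
total = 220.5 + 221.4 = 442 m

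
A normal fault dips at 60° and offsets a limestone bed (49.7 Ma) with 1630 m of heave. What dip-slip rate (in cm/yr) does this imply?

0.00656 cm/yr

dip-slip = heave / cos(dip) = 1630 m / cos(60°) = 3260 m
rate = 3260 m / 49.7 Ma = 0.0000656 m/yr = 0.00656 cm/yr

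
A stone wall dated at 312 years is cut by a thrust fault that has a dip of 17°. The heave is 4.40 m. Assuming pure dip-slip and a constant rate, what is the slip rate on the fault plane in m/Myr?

dip-slip = heave / cos(dip) = 4.40 m / cos(17°) = 4.601 m
rate = 4.601 m / 312 years = 0.0147 m/yr = 14700 m/Myr

14700 m/Myr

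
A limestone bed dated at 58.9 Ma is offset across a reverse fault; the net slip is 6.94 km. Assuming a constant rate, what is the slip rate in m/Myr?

118 m/Myr

rate = 6.94 km / 58.9 Ma = 0.000118 m/yr = 118 m/Myr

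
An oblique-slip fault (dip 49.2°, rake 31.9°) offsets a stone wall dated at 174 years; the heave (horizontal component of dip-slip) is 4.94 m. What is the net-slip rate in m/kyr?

dip-slip = heave / cos(dip) = 4.94 / cos(49.2°) = 7.560 m
net slip = dip-slip / sin(rake) = 7.560 / sin(31.9°) = 14.31 m
rate = 14.31 m / 174 years = 0.0822 m/yr = 82.2 m/kyr

82.2 m/kyr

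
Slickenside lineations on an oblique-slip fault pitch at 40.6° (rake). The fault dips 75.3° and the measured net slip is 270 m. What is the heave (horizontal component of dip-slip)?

dip-slip = net slip × sin(rake) = 270 m × sin(40.6°) = 175.7 m
heave = dip-slip × cos(dip) = 175.7 × cos(75.3°) = 44.6 m

44.6 m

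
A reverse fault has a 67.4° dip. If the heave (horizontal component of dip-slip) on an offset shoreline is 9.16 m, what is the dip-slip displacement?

23.8 m

dip-slip = heave / cos(dip) = 9.16 / cos(67.4°) = 23.8 m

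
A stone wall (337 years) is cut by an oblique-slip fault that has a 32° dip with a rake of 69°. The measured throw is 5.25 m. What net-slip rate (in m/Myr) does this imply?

31500 m/Myr

dip-slip = throw / sin(dip) = 5.25 / sin(32°) = 9.907 m
net slip = dip-slip / sin(rake) = 9.907 / sin(69°) = 10.61 m
rate = 10.61 m / 337 years = 0.0315 m/yr = 31500 m/Myr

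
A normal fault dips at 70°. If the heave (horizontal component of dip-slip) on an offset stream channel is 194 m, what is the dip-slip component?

dip-slip = heave / cos(dip) = 194 / cos(70°) = 567 m

567 m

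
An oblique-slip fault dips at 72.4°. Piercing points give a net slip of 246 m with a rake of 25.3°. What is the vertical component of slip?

100 m

dip-slip = net slip × sin(rake) = 246 m × sin(25.3°) = 105.1 m
throw = dip-slip × sin(dip) = 105.1 × sin(72.4°) = 100 m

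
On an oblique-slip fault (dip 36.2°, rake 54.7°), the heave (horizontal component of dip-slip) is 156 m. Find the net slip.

237 m

dip-slip = heave / cos(dip) = 156 / cos(36.2°) = 193.3 m
net slip = dip-slip / sin(rake) = 193.3 / sin(54.7°) = 237 m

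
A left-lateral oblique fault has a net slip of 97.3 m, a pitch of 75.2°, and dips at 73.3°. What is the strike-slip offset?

strike-slip = net slip × cos(rake) = 97.3 m × cos(75.2°) = 24.9 m

24.9 m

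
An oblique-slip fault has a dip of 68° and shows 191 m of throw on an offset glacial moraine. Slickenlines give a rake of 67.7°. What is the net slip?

dip-slip = throw / sin(dip) = 191 / sin(68°) = 206 m
net slip = dip-slip / sin(rake) = 206 / sin(67.7°) = 223 m

223 m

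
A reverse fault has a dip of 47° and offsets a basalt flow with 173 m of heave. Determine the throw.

throw = heave × tan(dip) = 173 × tan(47°) = 186 m

186 m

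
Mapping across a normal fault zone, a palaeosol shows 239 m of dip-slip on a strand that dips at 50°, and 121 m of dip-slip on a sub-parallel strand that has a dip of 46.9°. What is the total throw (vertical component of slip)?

throw_A = 239 × sin(50°) = 183.1 m
throw_B = 121 × sin(46.9°) = 88.35 m
total = 183.1 + 88.35 = 271 m

271 m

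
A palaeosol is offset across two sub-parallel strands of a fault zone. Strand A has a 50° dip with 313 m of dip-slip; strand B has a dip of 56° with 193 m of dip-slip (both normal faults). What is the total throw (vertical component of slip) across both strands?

throw_A = 313 × sin(50°) = 239.8 m
throw_B = 193 × sin(56°) = 160 m
total = 239.8 + 160 = 400 m

400 m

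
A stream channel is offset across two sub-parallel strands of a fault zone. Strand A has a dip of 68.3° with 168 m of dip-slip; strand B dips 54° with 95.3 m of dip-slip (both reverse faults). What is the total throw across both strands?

throw_A = 168 × sin(68.3°) = 156.1 m
throw_B = 95.3 × sin(54°) = 77.10 m
total = 156.1 + 77.10 = 233 m

233 m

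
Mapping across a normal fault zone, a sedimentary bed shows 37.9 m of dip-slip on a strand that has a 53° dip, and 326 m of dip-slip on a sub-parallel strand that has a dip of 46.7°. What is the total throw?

268 m

throw_A = 37.9 × sin(53°) = 30.27 m
throw_B = 326 × sin(46.7°) = 237.3 m
total = 30.27 + 237.3 = 268 m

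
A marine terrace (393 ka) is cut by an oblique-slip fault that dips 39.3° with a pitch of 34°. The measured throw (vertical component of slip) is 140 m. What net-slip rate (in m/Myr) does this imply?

dip-slip = throw / sin(dip) = 140 / sin(39.3°) = 221 m
net slip = dip-slip / sin(rake) = 221 / sin(34°) = 395.3 m
rate = 395.3 m / 393 ka = 0.00101 m/yr = 1010 m/Myr

1010 m/Myr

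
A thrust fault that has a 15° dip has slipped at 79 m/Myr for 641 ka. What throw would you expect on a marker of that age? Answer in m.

13.1 m

dip-slip = rate × time = 79 m/Myr × 641 ka = 50.64 m
throw = dip-slip × sin(dip) = 50.64 × sin(15°) = 13.1 m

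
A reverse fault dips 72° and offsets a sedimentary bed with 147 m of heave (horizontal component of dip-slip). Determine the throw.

452 m

throw = heave × tan(dip) = 147 × tan(72°) = 452 m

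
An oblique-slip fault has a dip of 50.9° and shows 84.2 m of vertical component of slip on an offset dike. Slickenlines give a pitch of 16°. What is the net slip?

dip-slip = throw / sin(dip) = 84.2 / sin(50.9°) = 108.5 m
net slip = dip-slip / sin(rake) = 108.5 / sin(16°) = 394 m

394 m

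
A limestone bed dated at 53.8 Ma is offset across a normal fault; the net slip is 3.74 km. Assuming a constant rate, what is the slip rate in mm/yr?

0.0695 mm/yr

rate = 3.74 km / 53.8 Ma = 0.0000695 m/yr = 0.0695 mm/yr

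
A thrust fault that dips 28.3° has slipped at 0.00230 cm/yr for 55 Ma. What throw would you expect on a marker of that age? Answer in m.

dip-slip = rate × time = 0.00230 cm/yr × 55 Ma = 1265 m
throw = dip-slip × sin(dip) = 1265 × sin(28.3°) = 600 m

600 m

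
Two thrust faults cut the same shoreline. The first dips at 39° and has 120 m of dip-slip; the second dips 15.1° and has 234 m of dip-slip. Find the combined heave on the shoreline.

319 m

heave_A = 120 × cos(39°) = 93.26 m
heave_B = 234 × cos(15.1°) = 225.9 m
total = 93.26 + 225.9 = 319 m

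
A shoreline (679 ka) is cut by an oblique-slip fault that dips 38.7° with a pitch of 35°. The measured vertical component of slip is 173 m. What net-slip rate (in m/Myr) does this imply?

710 m/Myr

dip-slip = throw / sin(dip) = 173 / sin(38.7°) = 276.7 m
net slip = dip-slip / sin(rake) = 276.7 / sin(35°) = 482.4 m
rate = 482.4 m / 679 ka = 0.000710 m/yr = 710 m/Myr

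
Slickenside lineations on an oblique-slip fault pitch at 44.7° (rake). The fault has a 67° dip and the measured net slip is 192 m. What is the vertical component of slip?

124 m

dip-slip = net slip × sin(rake) = 192 m × sin(44.7°) = 135.1 m
throw = dip-slip × sin(dip) = 135.1 × sin(67°) = 124 m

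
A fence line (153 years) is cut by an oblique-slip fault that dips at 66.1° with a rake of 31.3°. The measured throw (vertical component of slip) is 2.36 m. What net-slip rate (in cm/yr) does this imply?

3.25 cm/yr

dip-slip = throw / sin(dip) = 2.36 / sin(66.1°) = 2.581 m
net slip = dip-slip / sin(rake) = 2.581 / sin(31.3°) = 4.969 m
rate = 4.969 m / 153 years = 0.0325 m/yr = 3.25 cm/yr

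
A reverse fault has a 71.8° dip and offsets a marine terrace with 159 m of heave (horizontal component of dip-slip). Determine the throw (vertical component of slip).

throw = heave × tan(dip) = 159 × tan(71.8°) = 484 m

484 m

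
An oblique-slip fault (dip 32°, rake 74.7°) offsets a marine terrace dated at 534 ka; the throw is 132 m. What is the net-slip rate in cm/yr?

0.0484 cm/yr

dip-slip = throw / sin(dip) = 132 / sin(32°) = 249.1 m
net slip = dip-slip / sin(rake) = 249.1 / sin(74.7°) = 258.2 m
rate = 258.2 m / 534 ka = 0.000484 m/yr = 0.0484 cm/yr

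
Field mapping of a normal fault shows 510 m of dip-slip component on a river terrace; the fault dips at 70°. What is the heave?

174 m

heave = dip-slip × cos(dip) = 510 m × cos(70°) = 174 m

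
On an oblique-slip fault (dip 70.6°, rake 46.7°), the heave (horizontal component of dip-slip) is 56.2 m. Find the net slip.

dip-slip = heave / cos(dip) = 56.2 / cos(70.6°) = 169.2 m
net slip = dip-slip / sin(rake) = 169.2 / sin(46.7°) = 232 m

232 m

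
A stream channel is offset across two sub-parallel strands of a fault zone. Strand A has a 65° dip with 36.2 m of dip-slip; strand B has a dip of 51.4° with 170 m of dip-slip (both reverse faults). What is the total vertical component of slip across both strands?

throw_A = 36.2 × sin(65°) = 32.81 m
throw_B = 170 × sin(51.4°) = 132.9 m
total = 32.81 + 132.9 = 166 m

166 m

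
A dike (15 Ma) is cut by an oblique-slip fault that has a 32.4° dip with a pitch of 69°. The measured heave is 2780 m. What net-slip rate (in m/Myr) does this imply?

235 m/Myr

dip-slip = heave / cos(dip) = 2780 / cos(32.4°) = 3293 m
net slip = dip-slip / sin(rake) = 3293 / sin(69°) = 3527 m
rate = 3527 m / 15 Ma = 0.000235 m/yr = 235 m/Myr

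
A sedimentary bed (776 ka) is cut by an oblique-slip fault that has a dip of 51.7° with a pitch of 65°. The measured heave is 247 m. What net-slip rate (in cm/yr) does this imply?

0.0567 cm/yr

dip-slip = heave / cos(dip) = 247 / cos(51.7°) = 398.5 m
net slip = dip-slip / sin(rake) = 398.5 / sin(65°) = 439.7 m
rate = 439.7 m / 776 ka = 0.000567 m/yr = 0.0567 cm/yr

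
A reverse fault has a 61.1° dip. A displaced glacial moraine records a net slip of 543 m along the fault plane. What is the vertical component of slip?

throw = dip-slip × sin(dip) = 543 m × sin(61.1°) = 475 m

475 m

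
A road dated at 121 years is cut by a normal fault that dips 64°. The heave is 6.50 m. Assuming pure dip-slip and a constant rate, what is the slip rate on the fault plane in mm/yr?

dip-slip = heave / cos(dip) = 6.50 m / cos(64°) = 14.83 m
rate = 14.83 m / 121 years = 0.123 m/yr = 123 mm/yr

123 mm/yr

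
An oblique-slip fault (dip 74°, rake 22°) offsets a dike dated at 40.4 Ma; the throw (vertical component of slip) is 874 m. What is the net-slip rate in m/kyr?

dip-slip = throw / sin(dip) = 874 / sin(74°) = 909.2 m
net slip = dip-slip / sin(rake) = 909.2 / sin(22°) = 2427 m
rate = 2427 m / 40.4 Ma = 0.0000601 m/yr = 0.0601 m/kyr

0.0601 m/kyr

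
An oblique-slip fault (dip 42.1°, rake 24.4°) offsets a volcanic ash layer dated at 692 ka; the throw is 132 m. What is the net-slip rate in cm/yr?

0.0689 cm/yr

dip-slip = throw / sin(dip) = 132 / sin(42.1°) = 196.9 m
net slip = dip-slip / sin(rake) = 196.9 / sin(24.4°) = 476.6 m
rate = 476.6 m / 692 ka = 0.000689 m/yr = 0.0689 cm/yr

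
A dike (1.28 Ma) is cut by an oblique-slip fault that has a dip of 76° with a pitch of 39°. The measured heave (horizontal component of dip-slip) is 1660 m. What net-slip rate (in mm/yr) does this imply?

8.52 mm/yr

dip-slip = heave / cos(dip) = 1660 / cos(76°) = 6862 m
net slip = dip-slip / sin(rake) = 6862 / sin(39°) = 10900 m
rate = 10900 m / 1.28 Ma = 0.00852 m/yr = 8.52 mm/yr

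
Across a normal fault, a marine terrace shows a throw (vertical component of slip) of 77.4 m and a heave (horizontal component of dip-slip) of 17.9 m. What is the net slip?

net slip = √(throw² + heave²) = √(77.4² + 17.9²) = 79.4 m

79.4 m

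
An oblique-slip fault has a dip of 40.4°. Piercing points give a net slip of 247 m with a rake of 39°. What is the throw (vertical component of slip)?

101 m

dip-slip = net slip × sin(rake) = 247 m × sin(39°) = 155.4 m
throw = dip-slip × sin(dip) = 155.4 × sin(40.4°) = 101 m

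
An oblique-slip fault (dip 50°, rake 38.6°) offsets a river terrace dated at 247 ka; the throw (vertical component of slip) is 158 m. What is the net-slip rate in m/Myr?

1340 m/Myr

dip-slip = throw / sin(dip) = 158 / sin(50°) = 206.3 m
net slip = dip-slip / sin(rake) = 206.3 / sin(38.6°) = 330.6 m
rate = 330.6 m / 247 ka = 0.00134 m/yr = 1340 m/Myr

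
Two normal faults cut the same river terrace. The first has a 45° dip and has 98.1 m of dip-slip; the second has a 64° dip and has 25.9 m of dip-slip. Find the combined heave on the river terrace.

heave_A = 98.1 × cos(45°) = 69.37 m
heave_B = 25.9 × cos(64°) = 11.35 m
total = 69.37 + 11.35 = 80.7 m

80.7 m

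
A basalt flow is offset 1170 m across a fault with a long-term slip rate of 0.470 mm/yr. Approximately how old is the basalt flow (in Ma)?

2.49 Ma

age = offset / rate = 1170 m / (0.470 mm/yr) = 2.49e+06 yr = 2.49 Ma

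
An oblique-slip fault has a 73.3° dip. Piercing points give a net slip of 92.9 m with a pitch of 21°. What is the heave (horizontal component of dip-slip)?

9.57 m

dip-slip = net slip × sin(rake) = 92.9 m × sin(21°) = 33.29 m
heave = dip-slip × cos(dip) = 33.29 × cos(73.3°) = 9.57 m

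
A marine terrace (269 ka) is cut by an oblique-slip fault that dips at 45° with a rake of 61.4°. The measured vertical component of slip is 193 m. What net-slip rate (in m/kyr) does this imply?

1.16 m/kyr

dip-slip = throw / sin(dip) = 193 / sin(45°) = 272.9 m
net slip = dip-slip / sin(rake) = 272.9 / sin(61.4°) = 310.9 m
rate = 310.9 m / 269 ka = 0.00116 m/yr = 1.16 m/kyr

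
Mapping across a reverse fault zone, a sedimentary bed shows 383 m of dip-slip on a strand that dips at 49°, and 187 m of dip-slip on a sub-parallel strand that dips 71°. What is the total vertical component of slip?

throw_A = 383 × sin(49°) = 289.1 m
throw_B = 187 × sin(71°) = 176.8 m
total = 289.1 + 176.8 = 466 m

466 m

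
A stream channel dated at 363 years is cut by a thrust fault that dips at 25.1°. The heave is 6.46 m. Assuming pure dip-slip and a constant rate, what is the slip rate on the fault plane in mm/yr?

dip-slip = heave / cos(dip) = 6.46 m / cos(25.1°) = 7.134 m
rate = 7.134 m / 363 years = 0.0197 m/yr = 19.7 mm/yr

19.7 mm/yr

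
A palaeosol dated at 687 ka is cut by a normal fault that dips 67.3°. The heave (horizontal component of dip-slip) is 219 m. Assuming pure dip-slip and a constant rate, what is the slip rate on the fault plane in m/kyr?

dip-slip = heave / cos(dip) = 219 m / cos(67.3°) = 567.5 m
rate = 567.5 m / 687 ka = 0.000826 m/yr = 0.826 m/kyr

0.826 m/kyr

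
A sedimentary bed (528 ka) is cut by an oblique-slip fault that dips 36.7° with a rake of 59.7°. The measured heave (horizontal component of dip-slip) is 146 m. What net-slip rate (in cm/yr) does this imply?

0.0399 cm/yr

dip-slip = heave / cos(dip) = 146 / cos(36.7°) = 182.1 m
net slip = dip-slip / sin(rake) = 182.1 / sin(59.7°) = 210.9 m
rate = 210.9 m / 528 ka = 0.000399 m/yr = 0.0399 cm/yr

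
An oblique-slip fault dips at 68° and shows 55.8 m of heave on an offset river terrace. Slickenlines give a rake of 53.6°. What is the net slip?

dip-slip = heave / cos(dip) = 55.8 / cos(68°) = 149 m
net slip = dip-slip / sin(rake) = 149 / sin(53.6°) = 185 m

185 m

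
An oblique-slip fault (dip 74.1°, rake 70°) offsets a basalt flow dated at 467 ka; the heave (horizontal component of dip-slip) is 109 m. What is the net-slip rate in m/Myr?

dip-slip = heave / cos(dip) = 109 / cos(74.1°) = 397.9 m
net slip = dip-slip / sin(rake) = 397.9 / sin(70°) = 423.4 m
rate = 423.4 m / 467 ka = 0.000907 m/yr = 907 m/Myr

907 m/Myr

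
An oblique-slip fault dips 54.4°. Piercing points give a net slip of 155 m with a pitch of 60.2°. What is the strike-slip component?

77 m

strike-slip = net slip × cos(rake) = 155 m × cos(60.2°) = 77 m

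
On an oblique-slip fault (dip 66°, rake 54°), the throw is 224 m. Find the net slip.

dip-slip = throw / sin(dip) = 224 / sin(66°) = 245.2 m
net slip = dip-slip / sin(rake) = 245.2 / sin(54°) = 303 m

303 m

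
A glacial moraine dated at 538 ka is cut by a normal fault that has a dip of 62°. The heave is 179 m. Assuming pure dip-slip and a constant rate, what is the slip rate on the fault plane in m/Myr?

709 m/Myr

dip-slip = heave / cos(dip) = 179 m / cos(62°) = 381.3 m
rate = 381.3 m / 538 ka = 0.000709 m/yr = 709 m/Myr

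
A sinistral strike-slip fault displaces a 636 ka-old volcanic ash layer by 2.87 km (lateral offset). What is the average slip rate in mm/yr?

rate = 2.87 km / 636 ka = 0.00451 m/yr = 4.51 mm/yr

4.51 mm/yr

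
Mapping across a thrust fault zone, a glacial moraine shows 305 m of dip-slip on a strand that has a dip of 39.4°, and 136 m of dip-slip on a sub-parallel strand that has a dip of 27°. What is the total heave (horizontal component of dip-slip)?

357 m

heave_A = 305 × cos(39.4°) = 235.7 m
heave_B = 136 × cos(27°) = 121.2 m
total = 235.7 + 121.2 = 357 m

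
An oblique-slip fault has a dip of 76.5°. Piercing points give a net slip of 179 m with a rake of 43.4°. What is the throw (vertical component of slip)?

dip-slip = net slip × sin(rake) = 179 m × sin(43.4°) = 123 m
throw = dip-slip × sin(dip) = 123 × sin(76.5°) = 120 m

120 m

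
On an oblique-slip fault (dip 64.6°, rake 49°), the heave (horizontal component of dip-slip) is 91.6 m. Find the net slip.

dip-slip = heave / cos(dip) = 91.6 / cos(64.6°) = 213.6 m
net slip = dip-slip / sin(rake) = 213.6 / sin(49°) = 283 m

283 m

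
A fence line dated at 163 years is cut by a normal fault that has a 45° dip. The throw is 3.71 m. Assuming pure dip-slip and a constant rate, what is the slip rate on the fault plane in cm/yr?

3.22 cm/yr

dip-slip = throw / sin(dip) = 3.71 m / sin(45°) = 5.247 m
rate = 5.247 m / 163 years = 0.0322 m/yr = 3.22 cm/yr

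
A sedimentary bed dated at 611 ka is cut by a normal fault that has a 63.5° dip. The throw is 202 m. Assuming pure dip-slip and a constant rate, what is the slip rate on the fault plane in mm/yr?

dip-slip = throw / sin(dip) = 202 m / sin(63.5°) = 225.7 m
rate = 225.7 m / 611 ka = 0.000369 m/yr = 0.369 mm/yr

0.369 mm/yr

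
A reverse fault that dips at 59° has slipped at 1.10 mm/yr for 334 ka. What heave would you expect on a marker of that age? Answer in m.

189 m

dip-slip = rate × time = 1.10 mm/yr × 334 ka = 367.4 m
heave = dip-slip × cos(dip) = 367.4 × cos(59°) = 189 m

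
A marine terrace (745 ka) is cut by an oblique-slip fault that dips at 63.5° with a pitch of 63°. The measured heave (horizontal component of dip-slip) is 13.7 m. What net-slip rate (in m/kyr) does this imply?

0.0463 m/kyr

dip-slip = heave / cos(dip) = 13.7 / cos(63.5°) = 30.70 m
net slip = dip-slip / sin(rake) = 30.70 / sin(63°) = 34.46 m
rate = 34.46 m / 745 ka = 0.0000463 m/yr = 0.0463 m/kyr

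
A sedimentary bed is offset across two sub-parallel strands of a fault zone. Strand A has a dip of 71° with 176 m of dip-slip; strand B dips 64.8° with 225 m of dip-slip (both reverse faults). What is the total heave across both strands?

heave_A = 176 × cos(71°) = 57.30 m
heave_B = 225 × cos(64.8°) = 95.80 m
total = 57.30 + 95.80 = 153 m

153 m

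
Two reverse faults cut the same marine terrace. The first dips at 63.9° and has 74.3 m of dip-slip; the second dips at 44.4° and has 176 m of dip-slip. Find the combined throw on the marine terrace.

190 m

throw_A = 74.3 × sin(63.9°) = 66.72 m
throw_B = 176 × sin(44.4°) = 123.1 m
total = 66.72 + 123.1 = 190 m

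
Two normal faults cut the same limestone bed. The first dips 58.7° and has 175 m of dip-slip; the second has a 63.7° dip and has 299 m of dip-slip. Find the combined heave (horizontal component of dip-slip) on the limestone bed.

heave_A = 175 × cos(58.7°) = 90.92 m
heave_B = 299 × cos(63.7°) = 132.5 m
total = 90.92 + 132.5 = 223 m

223 m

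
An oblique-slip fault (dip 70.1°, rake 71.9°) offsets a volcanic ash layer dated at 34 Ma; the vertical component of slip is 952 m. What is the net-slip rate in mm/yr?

dip-slip = throw / sin(dip) = 952 / sin(70.1°) = 1012 m
net slip = dip-slip / sin(rake) = 1012 / sin(71.9°) = 1065 m
rate = 1065 m / 34 Ma = 0.0000313 m/yr = 0.0313 mm/yr

0.0313 mm/yr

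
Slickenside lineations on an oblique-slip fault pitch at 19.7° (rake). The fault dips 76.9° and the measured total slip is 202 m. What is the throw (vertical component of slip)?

dip-slip = net slip × sin(rake) = 202 m × sin(19.7°) = 68.09 m
throw = dip-slip × sin(dip) = 68.09 × sin(76.9°) = 66.3 m

66.3 m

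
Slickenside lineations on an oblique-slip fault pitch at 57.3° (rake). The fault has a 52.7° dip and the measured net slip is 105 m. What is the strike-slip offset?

56.7 m

strike-slip = net slip × cos(rake) = 105 m × cos(57.3°) = 56.7 m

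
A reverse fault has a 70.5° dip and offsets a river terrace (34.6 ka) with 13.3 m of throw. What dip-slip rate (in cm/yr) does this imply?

dip-slip = throw / sin(dip) = 13.3 m / sin(70.5°) = 14.11 m
rate = 14.11 m / 34.6 ka = 0.000408 m/yr = 0.0408 cm/yr

0.0408 cm/yr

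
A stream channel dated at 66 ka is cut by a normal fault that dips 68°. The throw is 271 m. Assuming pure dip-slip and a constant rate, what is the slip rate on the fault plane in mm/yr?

4.43 mm/yr

dip-slip = throw / sin(dip) = 271 m / sin(68°) = 292.3 m
rate = 292.3 m / 66 ka = 0.00443 m/yr = 4.43 mm/yr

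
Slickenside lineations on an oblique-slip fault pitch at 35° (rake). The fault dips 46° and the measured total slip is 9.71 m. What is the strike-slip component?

strike-slip = net slip × cos(rake) = 9.71 m × cos(35°) = 7.95 m

7.95 m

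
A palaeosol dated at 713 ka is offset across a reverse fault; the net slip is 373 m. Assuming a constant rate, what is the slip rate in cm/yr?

0.0523 cm/yr

rate = 373 m / 713 ka = 0.000523 m/yr = 0.0523 cm/yr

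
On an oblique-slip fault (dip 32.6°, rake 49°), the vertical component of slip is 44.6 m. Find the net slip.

dip-slip = throw / sin(dip) = 44.6 / sin(32.6°) = 82.78 m
net slip = dip-slip / sin(rake) = 82.78 / sin(49°) = 110 m

110 m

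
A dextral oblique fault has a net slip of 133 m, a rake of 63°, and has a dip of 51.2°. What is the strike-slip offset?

60.4 m

strike-slip = net slip × cos(rake) = 133 m × cos(63°) = 60.4 m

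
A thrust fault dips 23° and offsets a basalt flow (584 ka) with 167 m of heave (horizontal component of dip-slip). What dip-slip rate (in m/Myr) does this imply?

dip-slip = heave / cos(dip) = 167 m / cos(23°) = 181.4 m
rate = 181.4 m / 584 ka = 0.000311 m/yr = 311 m/Myr

311 m/Myr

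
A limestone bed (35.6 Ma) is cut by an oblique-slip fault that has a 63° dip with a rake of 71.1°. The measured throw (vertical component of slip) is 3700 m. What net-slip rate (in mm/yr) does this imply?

0.123 mm/yr

dip-slip = throw / sin(dip) = 3700 / sin(63°) = 4153 m
net slip = dip-slip / sin(rake) = 4153 / sin(71.1°) = 4389 m
rate = 4389 m / 35.6 Ma = 0.000123 m/yr = 0.123 mm/yr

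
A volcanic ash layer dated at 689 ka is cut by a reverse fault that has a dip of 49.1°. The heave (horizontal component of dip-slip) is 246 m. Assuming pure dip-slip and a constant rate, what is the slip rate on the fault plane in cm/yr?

dip-slip = heave / cos(dip) = 246 m / cos(49.1°) = 375.7 m
rate = 375.7 m / 689 ka = 0.000545 m/yr = 0.0545 cm/yr

0.0545 cm/yr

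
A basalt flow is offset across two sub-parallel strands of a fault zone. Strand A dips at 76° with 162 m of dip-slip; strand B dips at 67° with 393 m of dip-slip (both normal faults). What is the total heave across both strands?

heave_A = 162 × cos(76°) = 39.19 m
heave_B = 393 × cos(67°) = 153.6 m
total = 39.19 + 153.6 = 193 m

193 m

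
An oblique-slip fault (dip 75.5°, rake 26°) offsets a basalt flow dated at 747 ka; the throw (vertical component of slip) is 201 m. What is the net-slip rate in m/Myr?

dip-slip = throw / sin(dip) = 201 / sin(75.5°) = 207.6 m
net slip = dip-slip / sin(rake) = 207.6 / sin(26°) = 473.6 m
rate = 473.6 m / 747 ka = 0.000634 m/yr = 634 m/Myr

634 m/Myr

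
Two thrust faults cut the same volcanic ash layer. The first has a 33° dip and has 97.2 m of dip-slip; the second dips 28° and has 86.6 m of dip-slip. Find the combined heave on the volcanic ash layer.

heave_A = 97.2 × cos(33°) = 81.52 m
heave_B = 86.6 × cos(28°) = 76.46 m
total = 81.52 + 76.46 = 158 m

158 m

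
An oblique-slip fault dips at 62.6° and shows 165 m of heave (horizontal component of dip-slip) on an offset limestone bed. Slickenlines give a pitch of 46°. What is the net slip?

498 m

dip-slip = heave / cos(dip) = 165 / cos(62.6°) = 358.5 m
net slip = dip-slip / sin(rake) = 358.5 / sin(46°) = 498 m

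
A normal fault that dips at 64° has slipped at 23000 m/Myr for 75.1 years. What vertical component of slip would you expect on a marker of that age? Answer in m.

1.55 m

dip-slip = rate × time = 23000 m/Myr × 75.1 years = 1.727 m
throw = dip-slip × sin(dip) = 1.727 × sin(64°) = 1.55 m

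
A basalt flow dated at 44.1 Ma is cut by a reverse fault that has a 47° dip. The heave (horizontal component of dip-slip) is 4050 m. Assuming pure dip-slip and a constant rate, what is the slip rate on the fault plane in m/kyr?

dip-slip = heave / cos(dip) = 4050 m / cos(47°) = 5938 m
rate = 5938 m / 44.1 Ma = 0.000135 m/yr = 0.135 m/kyr

0.135 m/kyr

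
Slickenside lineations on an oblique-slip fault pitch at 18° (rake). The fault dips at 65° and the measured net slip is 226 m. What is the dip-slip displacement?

69.8 m

dip-slip = net slip × sin(rake) = 226 m × sin(18°) = 69.8 m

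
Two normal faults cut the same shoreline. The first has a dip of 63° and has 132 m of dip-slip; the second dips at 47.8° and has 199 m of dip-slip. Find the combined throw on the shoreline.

265 m

throw_A = 132 × sin(63°) = 117.6 m
throw_B = 199 × sin(47.8°) = 147.4 m
total = 117.6 + 147.4 = 265 m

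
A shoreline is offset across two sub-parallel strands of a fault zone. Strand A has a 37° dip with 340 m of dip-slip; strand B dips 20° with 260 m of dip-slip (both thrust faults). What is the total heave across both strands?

516 m

heave_A = 340 × cos(37°) = 271.5 m
heave_B = 260 × cos(20°) = 244.3 m
total = 271.5 + 244.3 = 516 m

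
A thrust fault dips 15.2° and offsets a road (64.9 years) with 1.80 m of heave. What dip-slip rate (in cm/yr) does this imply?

2.87 cm/yr

dip-slip = heave / cos(dip) = 1.80 m / cos(15.2°) = 1.865 m
rate = 1.865 m / 64.9 years = 0.0287 m/yr = 2.87 cm/yr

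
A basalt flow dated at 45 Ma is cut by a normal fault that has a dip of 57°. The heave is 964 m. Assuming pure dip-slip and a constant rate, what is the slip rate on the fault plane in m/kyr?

0.0393 m/kyr

dip-slip = heave / cos(dip) = 964 m / cos(57°) = 1770 m
rate = 1770 m / 45 Ma = 0.0000393 m/yr = 0.0393 m/kyr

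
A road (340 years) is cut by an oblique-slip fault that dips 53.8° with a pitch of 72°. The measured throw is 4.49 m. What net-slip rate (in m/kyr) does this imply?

dip-slip = throw / sin(dip) = 4.49 / sin(53.8°) = 5.564 m
net slip = dip-slip / sin(rake) = 5.564 / sin(72°) = 5.850 m
rate = 5.850 m / 340 years = 0.0172 m/yr = 17.2 m/kyr

17.2 m/kyr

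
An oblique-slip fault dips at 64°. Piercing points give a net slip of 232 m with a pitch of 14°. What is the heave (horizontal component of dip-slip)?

dip-slip = net slip × sin(rake) = 232 m × sin(14°) = 56.13 m
heave = dip-slip × cos(dip) = 56.13 × cos(64°) = 24.6 m

24.6 m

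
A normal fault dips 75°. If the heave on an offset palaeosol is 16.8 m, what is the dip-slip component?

64.9 m

dip-slip = heave / cos(dip) = 16.8 / cos(75°) = 64.9 m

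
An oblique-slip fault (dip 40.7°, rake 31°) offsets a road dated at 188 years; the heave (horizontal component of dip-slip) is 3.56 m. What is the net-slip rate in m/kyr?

48.5 m/kyr

dip-slip = heave / cos(dip) = 3.56 / cos(40.7°) = 4.696 m
net slip = dip-slip / sin(rake) = 4.696 / sin(31°) = 9.117 m
rate = 9.117 m / 188 years = 0.0485 m/yr = 48.5 m/kyr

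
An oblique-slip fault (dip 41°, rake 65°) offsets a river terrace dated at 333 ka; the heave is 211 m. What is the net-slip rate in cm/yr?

0.0926 cm/yr

dip-slip = heave / cos(dip) = 211 / cos(41°) = 279.6 m
net slip = dip-slip / sin(rake) = 279.6 / sin(65°) = 308.5 m
rate = 308.5 m / 333 ka = 0.000926 m/yr = 0.0926 cm/yr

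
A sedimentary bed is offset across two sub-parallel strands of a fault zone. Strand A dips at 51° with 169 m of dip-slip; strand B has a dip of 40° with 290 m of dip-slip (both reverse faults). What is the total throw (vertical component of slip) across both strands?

318 m

throw_A = 169 × sin(51°) = 131.3 m
throw_B = 290 × sin(40°) = 186.4 m
total = 131.3 + 186.4 = 318 m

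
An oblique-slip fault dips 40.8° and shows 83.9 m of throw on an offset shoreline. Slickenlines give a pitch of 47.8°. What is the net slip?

dip-slip = throw / sin(dip) = 83.9 / sin(40.8°) = 128.4 m
net slip = dip-slip / sin(rake) = 128.4 / sin(47.8°) = 173 m

173 m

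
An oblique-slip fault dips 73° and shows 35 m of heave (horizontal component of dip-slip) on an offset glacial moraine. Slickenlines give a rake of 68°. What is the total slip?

129 m

dip-slip = heave / cos(dip) = 35 / cos(73°) = 119.7 m
net slip = dip-slip / sin(rake) = 119.7 / sin(68°) = 129 m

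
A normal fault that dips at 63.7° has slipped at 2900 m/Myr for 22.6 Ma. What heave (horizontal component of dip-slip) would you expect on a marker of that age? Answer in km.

dip-slip = rate × time = 2900 m/Myr × 22.6 Ma = 65540 m
heave = dip-slip × cos(dip) = 65540 × cos(63.7°) = 29000 m = 29 km

29 km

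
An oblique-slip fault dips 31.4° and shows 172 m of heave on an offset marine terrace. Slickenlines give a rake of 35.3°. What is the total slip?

349 m

dip-slip = heave / cos(dip) = 172 / cos(31.4°) = 201.5 m
net slip = dip-slip / sin(rake) = 201.5 / sin(35.3°) = 349 m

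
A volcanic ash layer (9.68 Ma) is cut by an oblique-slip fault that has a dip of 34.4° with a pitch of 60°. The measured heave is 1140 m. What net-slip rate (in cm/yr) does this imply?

dip-slip = heave / cos(dip) = 1140 / cos(34.4°) = 1382 m
net slip = dip-slip / sin(rake) = 1382 / sin(60°) = 1595 m
rate = 1595 m / 9.68 Ma = 0.000165 m/yr = 0.0165 cm/yr

0.0165 cm/yr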